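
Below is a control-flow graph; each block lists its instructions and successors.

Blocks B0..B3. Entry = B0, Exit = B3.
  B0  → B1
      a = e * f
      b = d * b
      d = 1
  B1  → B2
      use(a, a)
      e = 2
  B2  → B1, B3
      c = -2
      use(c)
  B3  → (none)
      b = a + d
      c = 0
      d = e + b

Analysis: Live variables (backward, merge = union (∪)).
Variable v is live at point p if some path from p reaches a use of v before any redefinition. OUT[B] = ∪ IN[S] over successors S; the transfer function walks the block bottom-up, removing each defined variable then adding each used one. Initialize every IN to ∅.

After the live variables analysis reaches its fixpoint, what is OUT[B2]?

Per-block solution:
  B0:  IN={b, d, e, f}  OUT={a, d}
  B1:  IN={a, d}  OUT={a, d, e}
  B2:  IN={a, d, e}  OUT={a, d, e}
  B3:  IN={a, d, e}  OUT={}

Merge at B2: OUT[B2] = IN[B1] ⊔ IN[B3] = {a, d, e}

Answer: {a, d, e}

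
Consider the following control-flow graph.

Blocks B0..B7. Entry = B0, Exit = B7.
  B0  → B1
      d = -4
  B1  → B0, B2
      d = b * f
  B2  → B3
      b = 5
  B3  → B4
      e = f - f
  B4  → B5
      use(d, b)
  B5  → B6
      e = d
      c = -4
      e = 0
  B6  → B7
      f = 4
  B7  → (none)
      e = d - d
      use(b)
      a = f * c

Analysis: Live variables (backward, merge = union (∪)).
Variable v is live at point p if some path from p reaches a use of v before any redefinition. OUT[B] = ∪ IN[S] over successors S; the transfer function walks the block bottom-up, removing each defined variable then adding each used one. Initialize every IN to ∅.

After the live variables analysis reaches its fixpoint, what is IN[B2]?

Converged values:
  B0:   IN={b, f}   OUT={b, f}
  B1:   IN={b, f}   OUT={b, d, f}
  B2:   IN={d, f}   OUT={b, d, f}
  B3:   IN={b, d, f}   OUT={b, d}
  B4:   IN={b, d}   OUT={b, d}
  B5:   IN={b, d}   OUT={b, c, d}
  B6:   IN={b, c, d}   OUT={b, c, d, f}
  B7:   IN={b, c, d, f}   OUT={}

Merge at B2: OUT[B2] = IN[B3] = {b, d, f}
Applying B2's transfer function to that OUT value gives IN[B2] (row B2 above).

Answer: {d, f}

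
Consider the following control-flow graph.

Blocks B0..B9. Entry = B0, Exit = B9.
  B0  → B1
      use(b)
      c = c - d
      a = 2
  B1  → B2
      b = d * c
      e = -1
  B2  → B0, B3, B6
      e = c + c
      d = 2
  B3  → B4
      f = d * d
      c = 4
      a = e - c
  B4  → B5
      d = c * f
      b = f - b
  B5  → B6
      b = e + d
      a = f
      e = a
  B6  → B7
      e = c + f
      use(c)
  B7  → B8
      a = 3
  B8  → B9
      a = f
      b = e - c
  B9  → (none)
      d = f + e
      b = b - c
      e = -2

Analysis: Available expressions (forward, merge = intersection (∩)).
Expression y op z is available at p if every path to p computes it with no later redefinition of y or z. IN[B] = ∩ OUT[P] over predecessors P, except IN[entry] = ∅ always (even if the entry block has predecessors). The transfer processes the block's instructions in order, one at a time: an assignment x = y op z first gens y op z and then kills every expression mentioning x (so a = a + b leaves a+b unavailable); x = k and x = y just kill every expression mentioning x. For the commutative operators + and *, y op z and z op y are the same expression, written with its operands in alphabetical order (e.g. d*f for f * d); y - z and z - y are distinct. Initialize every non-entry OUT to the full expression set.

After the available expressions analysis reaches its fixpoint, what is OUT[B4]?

Answer: {c*f, e-c}

Derivation:
Per-block solution:
  B0: | IN={} | OUT={}
  B1: | IN={} | OUT={c*d}
  B2: | IN={c*d} | OUT={c+c}
  B3: | IN={c+c} | OUT={d*d, e-c}
  B4: | IN={d*d, e-c} | OUT={c*f, e-c}
  B5: | IN={c*f, e-c} | OUT={c*f}
  B6: | IN={} | OUT={c+f}
  B7: | IN={c+f} | OUT={c+f}
  B8: | IN={c+f} | OUT={c+f, e-c}
  B9: | IN={c+f, e-c} | OUT={c+f}

Merge at B4: IN[B4] = OUT[B3] = {d*d, e-c}
Applying B4's transfer function to that IN value gives OUT[B4] (row B4 above).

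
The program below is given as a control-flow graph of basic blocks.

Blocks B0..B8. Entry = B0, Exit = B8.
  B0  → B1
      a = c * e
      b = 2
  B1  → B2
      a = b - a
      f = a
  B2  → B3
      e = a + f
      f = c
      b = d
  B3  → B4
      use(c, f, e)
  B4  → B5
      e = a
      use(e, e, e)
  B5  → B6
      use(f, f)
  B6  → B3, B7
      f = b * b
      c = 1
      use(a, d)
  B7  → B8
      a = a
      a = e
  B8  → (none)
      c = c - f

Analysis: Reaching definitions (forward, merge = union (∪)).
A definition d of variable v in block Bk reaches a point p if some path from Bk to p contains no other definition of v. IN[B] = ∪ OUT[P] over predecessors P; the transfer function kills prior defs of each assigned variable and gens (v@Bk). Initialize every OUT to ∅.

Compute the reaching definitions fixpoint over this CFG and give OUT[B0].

Fixpoint table:
  B0:   IN={}   OUT={a@B0, b@B0}
  B1:   IN={a@B0, b@B0}   OUT={a@B1, b@B0, f@B1}
  B2:   IN={a@B1, b@B0, f@B1}   OUT={a@B1, b@B2, e@B2, f@B2}
  B3:   IN={a@B1, b@B2, c@B6, e@B2, e@B4, f@B2, f@B6}   OUT={a@B1, b@B2, c@B6, e@B2, e@B4, f@B2, f@B6}
  B4:   IN={a@B1, b@B2, c@B6, e@B2, e@B4, f@B2, f@B6}   OUT={a@B1, b@B2, c@B6, e@B4, f@B2, f@B6}
  B5:   IN={a@B1, b@B2, c@B6, e@B4, f@B2, f@B6}   OUT={a@B1, b@B2, c@B6, e@B4, f@B2, f@B6}
  B6:   IN={a@B1, b@B2, c@B6, e@B4, f@B2, f@B6}   OUT={a@B1, b@B2, c@B6, e@B4, f@B6}
  B7:   IN={a@B1, b@B2, c@B6, e@B4, f@B6}   OUT={a@B7, b@B2, c@B6, e@B4, f@B6}
  B8:   IN={a@B7, b@B2, c@B6, e@B4, f@B6}   OUT={a@B7, b@B2, c@B8, e@B4, f@B6}

B0 is the boundary node: IN[B0] = {}
Applying B0's transfer function to that IN value gives OUT[B0] (row B0 above).

Answer: {a@B0, b@B0}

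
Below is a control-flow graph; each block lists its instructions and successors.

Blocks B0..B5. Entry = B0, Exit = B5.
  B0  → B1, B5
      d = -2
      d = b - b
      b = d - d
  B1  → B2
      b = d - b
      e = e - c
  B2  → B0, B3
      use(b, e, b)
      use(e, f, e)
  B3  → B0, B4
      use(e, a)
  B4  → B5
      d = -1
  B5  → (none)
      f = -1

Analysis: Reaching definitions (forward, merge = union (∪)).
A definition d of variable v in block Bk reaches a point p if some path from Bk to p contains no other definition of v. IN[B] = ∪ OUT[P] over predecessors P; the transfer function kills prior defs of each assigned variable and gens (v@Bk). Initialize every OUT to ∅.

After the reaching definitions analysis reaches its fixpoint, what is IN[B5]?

Per-block solution:
  B0:  IN={b@B1, d@B0, e@B1}  OUT={b@B0, d@B0, e@B1}
  B1:  IN={b@B0, d@B0, e@B1}  OUT={b@B1, d@B0, e@B1}
  B2:  IN={b@B1, d@B0, e@B1}  OUT={b@B1, d@B0, e@B1}
  B3:  IN={b@B1, d@B0, e@B1}  OUT={b@B1, d@B0, e@B1}
  B4:  IN={b@B1, d@B0, e@B1}  OUT={b@B1, d@B4, e@B1}
  B5:  IN={b@B0, b@B1, d@B0, d@B4, e@B1}  OUT={b@B0, b@B1, d@B0, d@B4, e@B1, f@B5}

Merge at B5: IN[B5] = OUT[B0] ⊔ OUT[B4] = {b@B0, b@B1, d@B0, d@B4, e@B1}

Answer: {b@B0, b@B1, d@B0, d@B4, e@B1}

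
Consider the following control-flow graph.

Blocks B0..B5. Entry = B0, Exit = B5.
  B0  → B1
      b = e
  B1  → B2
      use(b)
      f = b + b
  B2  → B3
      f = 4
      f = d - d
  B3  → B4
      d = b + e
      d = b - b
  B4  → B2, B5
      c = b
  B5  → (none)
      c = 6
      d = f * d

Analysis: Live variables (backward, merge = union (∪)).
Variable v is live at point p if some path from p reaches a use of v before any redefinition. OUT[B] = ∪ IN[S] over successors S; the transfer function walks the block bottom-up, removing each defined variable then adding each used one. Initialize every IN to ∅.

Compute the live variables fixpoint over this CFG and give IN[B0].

Answer: {d, e}

Working:
Converged values:
  B0:   IN={d, e}   OUT={b, d, e}
  B1:   IN={b, d, e}   OUT={b, d, e}
  B2:   IN={b, d, e}   OUT={b, e, f}
  B3:   IN={b, e, f}   OUT={b, d, e, f}
  B4:   IN={b, d, e, f}   OUT={b, d, e, f}
  B5:   IN={d, f}   OUT={}

Merge at B0: OUT[B0] = IN[B1] = {b, d, e}
Applying B0's transfer function to that OUT value gives IN[B0] (row B0 above).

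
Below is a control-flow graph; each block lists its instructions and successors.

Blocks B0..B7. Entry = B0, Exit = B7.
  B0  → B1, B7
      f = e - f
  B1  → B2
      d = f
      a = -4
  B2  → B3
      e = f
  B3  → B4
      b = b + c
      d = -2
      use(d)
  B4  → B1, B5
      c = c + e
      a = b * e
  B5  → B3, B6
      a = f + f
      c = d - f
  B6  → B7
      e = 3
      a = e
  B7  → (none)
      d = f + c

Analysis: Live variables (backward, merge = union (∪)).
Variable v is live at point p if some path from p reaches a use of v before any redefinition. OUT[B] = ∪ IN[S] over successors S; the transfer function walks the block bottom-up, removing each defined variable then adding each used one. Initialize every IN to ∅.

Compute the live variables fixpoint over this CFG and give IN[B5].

Answer: {b, d, e, f}

Working:
Converged values:
  B0:   IN={b, c, e, f}   OUT={b, c, f}
  B1:   IN={b, c, f}   OUT={b, c, f}
  B2:   IN={b, c, f}   OUT={b, c, e, f}
  B3:   IN={b, c, e, f}   OUT={b, c, d, e, f}
  B4:   IN={b, c, d, e, f}   OUT={b, c, d, e, f}
  B5:   IN={b, d, e, f}   OUT={b, c, e, f}
  B6:   IN={c, f}   OUT={c, f}
  B7:   IN={c, f}   OUT={}

Merge at B5: OUT[B5] = IN[B3] ⊔ IN[B6] = {b, c, e, f}
Applying B5's transfer function to that OUT value gives IN[B5] (row B5 above).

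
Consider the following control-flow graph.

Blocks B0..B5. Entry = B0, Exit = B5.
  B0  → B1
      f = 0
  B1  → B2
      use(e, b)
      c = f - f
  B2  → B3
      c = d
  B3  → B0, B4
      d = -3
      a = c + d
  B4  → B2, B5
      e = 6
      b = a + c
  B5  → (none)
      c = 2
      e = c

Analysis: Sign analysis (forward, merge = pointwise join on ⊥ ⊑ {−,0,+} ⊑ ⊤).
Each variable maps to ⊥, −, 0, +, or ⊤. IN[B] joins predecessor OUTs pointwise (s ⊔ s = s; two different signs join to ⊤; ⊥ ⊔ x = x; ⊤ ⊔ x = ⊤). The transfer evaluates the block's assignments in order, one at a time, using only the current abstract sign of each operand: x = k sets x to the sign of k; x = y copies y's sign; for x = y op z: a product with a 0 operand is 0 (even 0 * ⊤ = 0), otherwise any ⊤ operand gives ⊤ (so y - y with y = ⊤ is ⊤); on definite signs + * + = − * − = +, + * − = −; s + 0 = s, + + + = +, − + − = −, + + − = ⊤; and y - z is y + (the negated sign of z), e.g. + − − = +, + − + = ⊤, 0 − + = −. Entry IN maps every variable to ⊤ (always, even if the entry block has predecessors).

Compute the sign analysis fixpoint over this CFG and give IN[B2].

Answer: {a: ⊤, b: ⊤, c: ⊤, d: ⊤, e: ⊤, f: 0}

Trace:
Fixpoint table:
  B0: | IN=(all ⊤) | OUT={f:0; rest ⊤}
  B1: | IN={f:0; rest ⊤} | OUT={c:0, f:0; rest ⊤}
  B2: | IN={f:0; rest ⊤} | OUT={f:0; rest ⊤}
  B3: | IN={f:0; rest ⊤} | OUT={d:-, f:0; rest ⊤}
  B4: | IN={d:-, f:0; rest ⊤} | OUT={d:-, e:+, f:0; rest ⊤}
  B5: | IN={d:-, e:+, f:0; rest ⊤} | OUT={c:+, d:-, e:+, f:0; rest ⊤}

Merge at B2: IN[B2] = OUT[B1] ⊔ OUT[B4] = {a: ⊤, b: ⊤, c: ⊤, d: ⊤, e: ⊤, f: 0}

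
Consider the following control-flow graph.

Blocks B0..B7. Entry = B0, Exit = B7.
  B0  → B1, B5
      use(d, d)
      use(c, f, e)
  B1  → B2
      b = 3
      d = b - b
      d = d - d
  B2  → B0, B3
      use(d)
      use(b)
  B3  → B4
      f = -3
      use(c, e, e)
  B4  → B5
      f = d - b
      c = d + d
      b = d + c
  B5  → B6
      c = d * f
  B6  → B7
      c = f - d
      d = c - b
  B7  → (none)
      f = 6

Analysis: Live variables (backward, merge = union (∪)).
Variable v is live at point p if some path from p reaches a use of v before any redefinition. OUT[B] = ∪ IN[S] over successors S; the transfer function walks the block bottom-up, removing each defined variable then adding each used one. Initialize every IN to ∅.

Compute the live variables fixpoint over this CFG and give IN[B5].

Fixpoint table:
  B0: | IN={b, c, d, e, f} | OUT={b, c, d, e, f}
  B1: | IN={c, e, f} | OUT={b, c, d, e, f}
  B2: | IN={b, c, d, e, f} | OUT={b, c, d, e, f}
  B3: | IN={b, c, d, e} | OUT={b, d}
  B4: | IN={b, d} | OUT={b, d, f}
  B5: | IN={b, d, f} | OUT={b, d, f}
  B6: | IN={b, d, f} | OUT={}
  B7: | IN={} | OUT={}

Merge at B5: OUT[B5] = IN[B6] = {b, d, f}
Applying B5's transfer function to that OUT value gives IN[B5] (row B5 above).

Answer: {b, d, f}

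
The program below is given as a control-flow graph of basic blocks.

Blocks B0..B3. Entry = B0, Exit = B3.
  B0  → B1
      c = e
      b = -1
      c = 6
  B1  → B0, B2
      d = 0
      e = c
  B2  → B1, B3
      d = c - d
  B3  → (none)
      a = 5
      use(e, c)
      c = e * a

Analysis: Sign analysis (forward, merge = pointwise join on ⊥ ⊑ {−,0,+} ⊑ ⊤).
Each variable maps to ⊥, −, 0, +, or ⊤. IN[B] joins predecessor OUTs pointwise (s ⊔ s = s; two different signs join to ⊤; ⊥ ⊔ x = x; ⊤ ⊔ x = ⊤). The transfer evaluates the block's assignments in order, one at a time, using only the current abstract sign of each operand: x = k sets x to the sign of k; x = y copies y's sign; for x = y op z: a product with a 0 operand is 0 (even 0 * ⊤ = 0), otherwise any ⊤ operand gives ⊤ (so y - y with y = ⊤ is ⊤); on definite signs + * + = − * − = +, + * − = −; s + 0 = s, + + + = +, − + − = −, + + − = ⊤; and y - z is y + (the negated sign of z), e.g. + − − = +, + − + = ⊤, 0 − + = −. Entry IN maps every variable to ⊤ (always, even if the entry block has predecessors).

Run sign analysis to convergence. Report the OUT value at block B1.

Converged values:
  B0:   IN=(all ⊤)   OUT={b:-, c:+; rest ⊤}
  B1:   IN={b:-, c:+; rest ⊤}   OUT={b:-, c:+, d:0, e:+; rest ⊤}
  B2:   IN={b:-, c:+, d:0, e:+; rest ⊤}   OUT={b:-, c:+, d:+, e:+; rest ⊤}
  B3:   IN={b:-, c:+, d:+, e:+; rest ⊤}   OUT={a:+, b:-, c:+, d:+, e:+; rest ⊤}

Merge at B1: IN[B1] = OUT[B0] ⊔ OUT[B2] = {a: ⊤, b: -, c: +, d: ⊤, e: ⊤, f: ⊤}
Applying B1's transfer function to that IN value gives OUT[B1] (row B1 above).

Answer: {a: ⊤, b: -, c: +, d: 0, e: +, f: ⊤}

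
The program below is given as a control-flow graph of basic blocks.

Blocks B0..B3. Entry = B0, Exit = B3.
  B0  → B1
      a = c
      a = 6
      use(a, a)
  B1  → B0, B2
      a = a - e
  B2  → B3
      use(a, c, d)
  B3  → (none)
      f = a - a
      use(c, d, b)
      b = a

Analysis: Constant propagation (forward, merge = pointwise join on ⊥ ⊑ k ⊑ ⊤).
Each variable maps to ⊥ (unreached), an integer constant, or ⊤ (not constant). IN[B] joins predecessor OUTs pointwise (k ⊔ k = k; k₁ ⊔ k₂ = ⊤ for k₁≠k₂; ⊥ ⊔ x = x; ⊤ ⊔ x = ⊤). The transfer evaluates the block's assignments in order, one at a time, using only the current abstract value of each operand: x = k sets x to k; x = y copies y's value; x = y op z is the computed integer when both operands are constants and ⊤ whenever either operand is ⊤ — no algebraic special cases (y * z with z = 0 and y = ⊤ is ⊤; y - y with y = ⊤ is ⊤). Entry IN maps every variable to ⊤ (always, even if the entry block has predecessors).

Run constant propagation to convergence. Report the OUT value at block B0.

Answer: {a: 6, b: ⊤, c: ⊤, d: ⊤, e: ⊤, f: ⊤}

Derivation:
Converged values:
  B0:   IN=(all ⊤)   OUT={a:6; rest ⊤}
  B1:   IN={a:6; rest ⊤}   OUT=(all ⊤)
  B2:   IN=(all ⊤)   OUT=(all ⊤)
  B3:   IN=(all ⊤)   OUT=(all ⊤)

Merge at B0 (entry node, so the boundary value (all ⊤) is joined with the incoming edge(s)): IN[B0] = (all ⊤) ⊔ OUT[B1] = {a: ⊤, b: ⊤, c: ⊤, d: ⊤, e: ⊤, f: ⊤}
Applying B0's transfer function to that IN value gives OUT[B0] (row B0 above).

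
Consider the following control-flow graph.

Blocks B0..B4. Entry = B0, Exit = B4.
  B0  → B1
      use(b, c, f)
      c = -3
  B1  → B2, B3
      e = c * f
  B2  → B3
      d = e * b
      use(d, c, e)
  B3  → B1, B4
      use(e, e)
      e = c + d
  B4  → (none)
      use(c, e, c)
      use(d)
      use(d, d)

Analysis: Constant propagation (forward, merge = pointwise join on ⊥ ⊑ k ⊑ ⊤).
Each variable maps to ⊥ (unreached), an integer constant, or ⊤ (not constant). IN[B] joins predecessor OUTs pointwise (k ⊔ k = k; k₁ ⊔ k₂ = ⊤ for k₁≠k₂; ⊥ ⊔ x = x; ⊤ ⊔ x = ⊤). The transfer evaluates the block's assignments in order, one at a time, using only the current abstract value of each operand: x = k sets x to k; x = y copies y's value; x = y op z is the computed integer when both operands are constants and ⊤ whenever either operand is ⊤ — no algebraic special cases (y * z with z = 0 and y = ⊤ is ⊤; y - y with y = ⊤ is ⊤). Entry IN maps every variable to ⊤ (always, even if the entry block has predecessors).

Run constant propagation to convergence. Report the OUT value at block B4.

Converged values:
  B0:   IN=(all ⊤)   OUT={c:-3; rest ⊤}
  B1:   IN={c:-3; rest ⊤}   OUT={c:-3; rest ⊤}
  B2:   IN={c:-3; rest ⊤}   OUT={c:-3; rest ⊤}
  B3:   IN={c:-3; rest ⊤}   OUT={c:-3; rest ⊤}
  B4:   IN={c:-3; rest ⊤}   OUT={c:-3; rest ⊤}

Merge at B4: IN[B4] = OUT[B3] = {a: ⊤, b: ⊤, c: -3, d: ⊤, e: ⊤, f: ⊤}
Applying B4's transfer function to that IN value gives OUT[B4] (row B4 above).

Answer: {a: ⊤, b: ⊤, c: -3, d: ⊤, e: ⊤, f: ⊤}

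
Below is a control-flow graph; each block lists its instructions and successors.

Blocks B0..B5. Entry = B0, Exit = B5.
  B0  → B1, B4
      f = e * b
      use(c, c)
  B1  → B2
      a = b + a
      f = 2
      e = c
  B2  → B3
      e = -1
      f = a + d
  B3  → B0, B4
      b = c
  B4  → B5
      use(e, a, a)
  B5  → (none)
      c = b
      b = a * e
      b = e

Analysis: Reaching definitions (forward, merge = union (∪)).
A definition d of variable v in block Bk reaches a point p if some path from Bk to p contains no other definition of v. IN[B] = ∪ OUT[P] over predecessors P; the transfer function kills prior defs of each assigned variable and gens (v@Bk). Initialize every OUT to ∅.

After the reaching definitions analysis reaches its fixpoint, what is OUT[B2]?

Converged values:
  B0:  IN={a@B1, b@B3, e@B2, f@B2}  OUT={a@B1, b@B3, e@B2, f@B0}
  B1:  IN={a@B1, b@B3, e@B2, f@B0}  OUT={a@B1, b@B3, e@B1, f@B1}
  B2:  IN={a@B1, b@B3, e@B1, f@B1}  OUT={a@B1, b@B3, e@B2, f@B2}
  B3:  IN={a@B1, b@B3, e@B2, f@B2}  OUT={a@B1, b@B3, e@B2, f@B2}
  B4:  IN={a@B1, b@B3, e@B2, f@B0, f@B2}  OUT={a@B1, b@B3, e@B2, f@B0, f@B2}
  B5:  IN={a@B1, b@B3, e@B2, f@B0, f@B2}  OUT={a@B1, b@B5, c@B5, e@B2, f@B0, f@B2}

Merge at B2: IN[B2] = OUT[B1] = {a@B1, b@B3, e@B1, f@B1}
Applying B2's transfer function to that IN value gives OUT[B2] (row B2 above).

Answer: {a@B1, b@B3, e@B2, f@B2}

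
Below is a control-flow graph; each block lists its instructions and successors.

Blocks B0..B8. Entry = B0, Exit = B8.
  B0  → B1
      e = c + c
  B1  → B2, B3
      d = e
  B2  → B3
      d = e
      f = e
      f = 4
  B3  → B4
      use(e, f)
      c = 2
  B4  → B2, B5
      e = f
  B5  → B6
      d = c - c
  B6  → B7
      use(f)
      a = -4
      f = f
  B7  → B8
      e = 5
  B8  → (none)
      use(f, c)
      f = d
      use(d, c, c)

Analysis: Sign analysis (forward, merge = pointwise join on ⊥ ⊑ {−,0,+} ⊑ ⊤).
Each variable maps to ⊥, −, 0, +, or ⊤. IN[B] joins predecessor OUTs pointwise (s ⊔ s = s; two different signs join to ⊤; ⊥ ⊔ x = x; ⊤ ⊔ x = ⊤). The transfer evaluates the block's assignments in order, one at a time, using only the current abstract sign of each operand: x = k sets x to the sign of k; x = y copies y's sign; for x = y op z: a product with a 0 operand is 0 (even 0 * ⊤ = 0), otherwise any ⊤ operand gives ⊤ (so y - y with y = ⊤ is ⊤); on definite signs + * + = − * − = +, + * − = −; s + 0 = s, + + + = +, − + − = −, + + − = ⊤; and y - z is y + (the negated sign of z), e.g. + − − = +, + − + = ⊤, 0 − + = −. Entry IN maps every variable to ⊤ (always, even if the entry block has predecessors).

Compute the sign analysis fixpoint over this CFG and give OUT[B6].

Fixpoint table:
  B0:   IN=(all ⊤)   OUT=(all ⊤)
  B1:   IN=(all ⊤)   OUT=(all ⊤)
  B2:   IN=(all ⊤)   OUT={f:+; rest ⊤}
  B3:   IN=(all ⊤)   OUT={c:+; rest ⊤}
  B4:   IN={c:+; rest ⊤}   OUT={c:+; rest ⊤}
  B5:   IN={c:+; rest ⊤}   OUT={c:+; rest ⊤}
  B6:   IN={c:+; rest ⊤}   OUT={a:-, c:+; rest ⊤}
  B7:   IN={a:-, c:+; rest ⊤}   OUT={a:-, c:+, e:+; rest ⊤}
  B8:   IN={a:-, c:+, e:+; rest ⊤}   OUT={a:-, c:+, e:+; rest ⊤}

Merge at B6: IN[B6] = OUT[B5] = {a: ⊤, b: ⊤, c: +, d: ⊤, e: ⊤, f: ⊤}
Applying B6's transfer function to that IN value gives OUT[B6] (row B6 above).

Answer: {a: -, b: ⊤, c: +, d: ⊤, e: ⊤, f: ⊤}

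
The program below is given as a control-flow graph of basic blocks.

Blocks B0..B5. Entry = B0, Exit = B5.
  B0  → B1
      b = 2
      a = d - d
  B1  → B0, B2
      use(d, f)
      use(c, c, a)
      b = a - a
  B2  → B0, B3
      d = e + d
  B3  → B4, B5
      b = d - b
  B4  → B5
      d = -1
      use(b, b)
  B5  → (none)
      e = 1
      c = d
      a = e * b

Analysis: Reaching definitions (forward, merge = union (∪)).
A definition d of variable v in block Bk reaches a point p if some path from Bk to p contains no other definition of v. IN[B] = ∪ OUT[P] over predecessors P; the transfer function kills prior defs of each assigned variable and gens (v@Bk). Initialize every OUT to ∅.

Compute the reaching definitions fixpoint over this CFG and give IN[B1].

Fixpoint table:
  B0:  IN={a@B0, b@B1, d@B2}  OUT={a@B0, b@B0, d@B2}
  B1:  IN={a@B0, b@B0, d@B2}  OUT={a@B0, b@B1, d@B2}
  B2:  IN={a@B0, b@B1, d@B2}  OUT={a@B0, b@B1, d@B2}
  B3:  IN={a@B0, b@B1, d@B2}  OUT={a@B0, b@B3, d@B2}
  B4:  IN={a@B0, b@B3, d@B2}  OUT={a@B0, b@B3, d@B4}
  B5:  IN={a@B0, b@B3, d@B2, d@B4}  OUT={a@B5, b@B3, c@B5, d@B2, d@B4, e@B5}

Merge at B1: IN[B1] = OUT[B0] = {a@B0, b@B0, d@B2}

Answer: {a@B0, b@B0, d@B2}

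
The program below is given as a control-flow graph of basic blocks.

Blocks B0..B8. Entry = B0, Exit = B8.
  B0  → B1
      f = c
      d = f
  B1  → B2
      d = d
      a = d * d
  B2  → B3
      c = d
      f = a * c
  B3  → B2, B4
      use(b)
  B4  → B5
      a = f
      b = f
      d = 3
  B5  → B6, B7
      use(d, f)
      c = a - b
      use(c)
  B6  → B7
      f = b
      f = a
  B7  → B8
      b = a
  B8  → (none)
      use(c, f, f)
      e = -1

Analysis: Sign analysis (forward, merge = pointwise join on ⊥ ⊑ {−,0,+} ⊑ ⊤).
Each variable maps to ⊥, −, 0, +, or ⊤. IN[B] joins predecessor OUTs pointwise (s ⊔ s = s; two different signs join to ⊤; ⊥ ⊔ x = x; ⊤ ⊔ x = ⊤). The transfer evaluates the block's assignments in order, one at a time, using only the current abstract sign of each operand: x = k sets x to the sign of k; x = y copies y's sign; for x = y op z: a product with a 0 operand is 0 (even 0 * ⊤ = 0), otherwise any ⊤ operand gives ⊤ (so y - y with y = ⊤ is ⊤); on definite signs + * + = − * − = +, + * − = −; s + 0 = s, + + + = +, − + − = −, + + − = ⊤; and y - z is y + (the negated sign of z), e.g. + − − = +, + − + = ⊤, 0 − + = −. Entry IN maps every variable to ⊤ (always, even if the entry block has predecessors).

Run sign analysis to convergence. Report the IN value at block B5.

Converged values:
  B0:   IN=(all ⊤)   OUT=(all ⊤)
  B1:   IN=(all ⊤)   OUT=(all ⊤)
  B2:   IN=(all ⊤)   OUT=(all ⊤)
  B3:   IN=(all ⊤)   OUT=(all ⊤)
  B4:   IN=(all ⊤)   OUT={d:+; rest ⊤}
  B5:   IN={d:+; rest ⊤}   OUT={d:+; rest ⊤}
  B6:   IN={d:+; rest ⊤}   OUT={d:+; rest ⊤}
  B7:   IN={d:+; rest ⊤}   OUT={d:+; rest ⊤}
  B8:   IN={d:+; rest ⊤}   OUT={d:+, e:-; rest ⊤}

Merge at B5: IN[B5] = OUT[B4] = {a: ⊤, b: ⊤, c: ⊤, d: +, e: ⊤, f: ⊤}

Answer: {a: ⊤, b: ⊤, c: ⊤, d: +, e: ⊤, f: ⊤}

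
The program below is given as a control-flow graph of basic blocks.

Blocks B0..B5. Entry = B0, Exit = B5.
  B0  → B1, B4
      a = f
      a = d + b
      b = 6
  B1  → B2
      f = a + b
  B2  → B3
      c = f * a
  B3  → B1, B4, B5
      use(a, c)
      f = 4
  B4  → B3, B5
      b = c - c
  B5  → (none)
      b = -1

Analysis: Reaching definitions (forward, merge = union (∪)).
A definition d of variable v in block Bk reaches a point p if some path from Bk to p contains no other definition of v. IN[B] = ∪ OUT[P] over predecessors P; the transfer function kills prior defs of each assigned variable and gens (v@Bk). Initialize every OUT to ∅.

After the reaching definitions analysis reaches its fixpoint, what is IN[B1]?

Answer: {a@B0, b@B0, b@B4, c@B2, f@B3}

Derivation:
Fixpoint table:
  B0:  IN={}  OUT={a@B0, b@B0}
  B1:  IN={a@B0, b@B0, b@B4, c@B2, f@B3}  OUT={a@B0, b@B0, b@B4, c@B2, f@B1}
  B2:  IN={a@B0, b@B0, b@B4, c@B2, f@B1}  OUT={a@B0, b@B0, b@B4, c@B2, f@B1}
  B3:  IN={a@B0, b@B0, b@B4, c@B2, f@B1, f@B3}  OUT={a@B0, b@B0, b@B4, c@B2, f@B3}
  B4:  IN={a@B0, b@B0, b@B4, c@B2, f@B3}  OUT={a@B0, b@B4, c@B2, f@B3}
  B5:  IN={a@B0, b@B0, b@B4, c@B2, f@B3}  OUT={a@B0, b@B5, c@B2, f@B3}

Merge at B1: IN[B1] = OUT[B0] ⊔ OUT[B3] = {a@B0, b@B0, b@B4, c@B2, f@B3}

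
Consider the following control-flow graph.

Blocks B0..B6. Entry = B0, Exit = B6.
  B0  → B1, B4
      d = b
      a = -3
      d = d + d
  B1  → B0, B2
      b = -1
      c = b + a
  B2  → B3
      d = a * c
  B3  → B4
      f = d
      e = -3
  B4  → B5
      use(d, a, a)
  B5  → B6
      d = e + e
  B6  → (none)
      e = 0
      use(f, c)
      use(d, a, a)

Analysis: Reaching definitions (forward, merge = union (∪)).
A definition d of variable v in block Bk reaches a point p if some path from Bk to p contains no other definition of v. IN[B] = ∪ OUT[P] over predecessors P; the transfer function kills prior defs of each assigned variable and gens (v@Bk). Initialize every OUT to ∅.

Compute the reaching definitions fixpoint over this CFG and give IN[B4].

Answer: {a@B0, b@B1, c@B1, d@B0, d@B2, e@B3, f@B3}

Trace:
Converged values:
  B0:   IN={a@B0, b@B1, c@B1, d@B0}   OUT={a@B0, b@B1, c@B1, d@B0}
  B1:   IN={a@B0, b@B1, c@B1, d@B0}   OUT={a@B0, b@B1, c@B1, d@B0}
  B2:   IN={a@B0, b@B1, c@B1, d@B0}   OUT={a@B0, b@B1, c@B1, d@B2}
  B3:   IN={a@B0, b@B1, c@B1, d@B2}   OUT={a@B0, b@B1, c@B1, d@B2, e@B3, f@B3}
  B4:   IN={a@B0, b@B1, c@B1, d@B0, d@B2, e@B3, f@B3}   OUT={a@B0, b@B1, c@B1, d@B0, d@B2, e@B3, f@B3}
  B5:   IN={a@B0, b@B1, c@B1, d@B0, d@B2, e@B3, f@B3}   OUT={a@B0, b@B1, c@B1, d@B5, e@B3, f@B3}
  B6:   IN={a@B0, b@B1, c@B1, d@B5, e@B3, f@B3}   OUT={a@B0, b@B1, c@B1, d@B5, e@B6, f@B3}

Merge at B4: IN[B4] = OUT[B0] ⊔ OUT[B3] = {a@B0, b@B1, c@B1, d@B0, d@B2, e@B3, f@B3}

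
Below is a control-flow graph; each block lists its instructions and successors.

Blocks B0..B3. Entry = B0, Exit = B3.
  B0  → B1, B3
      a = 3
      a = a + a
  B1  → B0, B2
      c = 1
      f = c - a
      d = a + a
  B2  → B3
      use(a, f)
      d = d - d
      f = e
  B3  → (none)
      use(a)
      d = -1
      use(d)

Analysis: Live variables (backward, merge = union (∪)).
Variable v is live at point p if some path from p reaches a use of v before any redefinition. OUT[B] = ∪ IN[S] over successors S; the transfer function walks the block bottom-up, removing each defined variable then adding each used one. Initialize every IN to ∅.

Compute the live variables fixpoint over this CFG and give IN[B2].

Answer: {a, d, e, f}

Working:
Per-block solution:
  B0:   IN={e}   OUT={a, e}
  B1:   IN={a, e}   OUT={a, d, e, f}
  B2:   IN={a, d, e, f}   OUT={a}
  B3:   IN={a}   OUT={}

Merge at B2: OUT[B2] = IN[B3] = {a}
Applying B2's transfer function to that OUT value gives IN[B2] (row B2 above).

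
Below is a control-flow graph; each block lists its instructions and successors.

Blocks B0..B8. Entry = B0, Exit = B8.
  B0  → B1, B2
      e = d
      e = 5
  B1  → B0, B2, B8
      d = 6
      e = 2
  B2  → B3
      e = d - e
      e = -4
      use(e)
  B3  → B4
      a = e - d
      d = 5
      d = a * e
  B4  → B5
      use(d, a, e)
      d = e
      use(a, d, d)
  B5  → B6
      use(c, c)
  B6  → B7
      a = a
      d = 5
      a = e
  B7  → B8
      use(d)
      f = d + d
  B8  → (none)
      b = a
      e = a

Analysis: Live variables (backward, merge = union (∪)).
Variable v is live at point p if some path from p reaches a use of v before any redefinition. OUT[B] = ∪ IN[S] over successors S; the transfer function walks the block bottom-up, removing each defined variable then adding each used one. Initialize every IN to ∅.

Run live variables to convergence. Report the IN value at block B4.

Per-block solution:
  B0:   IN={a, c, d}   OUT={a, c, d, e}
  B1:   IN={a, c}   OUT={a, c, d, e}
  B2:   IN={c, d, e}   OUT={c, d, e}
  B3:   IN={c, d, e}   OUT={a, c, d, e}
  B4:   IN={a, c, d, e}   OUT={a, c, e}
  B5:   IN={a, c, e}   OUT={a, e}
  B6:   IN={a, e}   OUT={a, d}
  B7:   IN={a, d}   OUT={a}
  B8:   IN={a}   OUT={}

Merge at B4: OUT[B4] = IN[B5] = {a, c, e}
Applying B4's transfer function to that OUT value gives IN[B4] (row B4 above).

Answer: {a, c, d, e}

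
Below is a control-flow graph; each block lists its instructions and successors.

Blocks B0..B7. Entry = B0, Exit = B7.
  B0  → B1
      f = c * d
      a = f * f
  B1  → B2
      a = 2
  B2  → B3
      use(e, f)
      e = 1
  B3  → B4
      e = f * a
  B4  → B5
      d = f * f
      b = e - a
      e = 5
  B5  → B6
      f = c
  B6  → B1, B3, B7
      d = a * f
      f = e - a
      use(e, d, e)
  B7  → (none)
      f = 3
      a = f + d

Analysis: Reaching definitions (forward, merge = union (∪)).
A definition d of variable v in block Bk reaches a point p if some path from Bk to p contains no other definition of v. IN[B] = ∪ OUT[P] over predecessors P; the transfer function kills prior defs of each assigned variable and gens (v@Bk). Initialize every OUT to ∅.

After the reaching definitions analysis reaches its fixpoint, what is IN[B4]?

Per-block solution:
  B0: | IN={} | OUT={a@B0, f@B0}
  B1: | IN={a@B0, a@B1, b@B4, d@B6, e@B4, f@B0, f@B6} | OUT={a@B1, b@B4, d@B6, e@B4, f@B0, f@B6}
  B2: | IN={a@B1, b@B4, d@B6, e@B4, f@B0, f@B6} | OUT={a@B1, b@B4, d@B6, e@B2, f@B0, f@B6}
  B3: | IN={a@B1, b@B4, d@B6, e@B2, e@B4, f@B0, f@B6} | OUT={a@B1, b@B4, d@B6, e@B3, f@B0, f@B6}
  B4: | IN={a@B1, b@B4, d@B6, e@B3, f@B0, f@B6} | OUT={a@B1, b@B4, d@B4, e@B4, f@B0, f@B6}
  B5: | IN={a@B1, b@B4, d@B4, e@B4, f@B0, f@B6} | OUT={a@B1, b@B4, d@B4, e@B4, f@B5}
  B6: | IN={a@B1, b@B4, d@B4, e@B4, f@B5} | OUT={a@B1, b@B4, d@B6, e@B4, f@B6}
  B7: | IN={a@B1, b@B4, d@B6, e@B4, f@B6} | OUT={a@B7, b@B4, d@B6, e@B4, f@B7}

Merge at B4: IN[B4] = OUT[B3] = {a@B1, b@B4, d@B6, e@B3, f@B0, f@B6}

Answer: {a@B1, b@B4, d@B6, e@B3, f@B0, f@B6}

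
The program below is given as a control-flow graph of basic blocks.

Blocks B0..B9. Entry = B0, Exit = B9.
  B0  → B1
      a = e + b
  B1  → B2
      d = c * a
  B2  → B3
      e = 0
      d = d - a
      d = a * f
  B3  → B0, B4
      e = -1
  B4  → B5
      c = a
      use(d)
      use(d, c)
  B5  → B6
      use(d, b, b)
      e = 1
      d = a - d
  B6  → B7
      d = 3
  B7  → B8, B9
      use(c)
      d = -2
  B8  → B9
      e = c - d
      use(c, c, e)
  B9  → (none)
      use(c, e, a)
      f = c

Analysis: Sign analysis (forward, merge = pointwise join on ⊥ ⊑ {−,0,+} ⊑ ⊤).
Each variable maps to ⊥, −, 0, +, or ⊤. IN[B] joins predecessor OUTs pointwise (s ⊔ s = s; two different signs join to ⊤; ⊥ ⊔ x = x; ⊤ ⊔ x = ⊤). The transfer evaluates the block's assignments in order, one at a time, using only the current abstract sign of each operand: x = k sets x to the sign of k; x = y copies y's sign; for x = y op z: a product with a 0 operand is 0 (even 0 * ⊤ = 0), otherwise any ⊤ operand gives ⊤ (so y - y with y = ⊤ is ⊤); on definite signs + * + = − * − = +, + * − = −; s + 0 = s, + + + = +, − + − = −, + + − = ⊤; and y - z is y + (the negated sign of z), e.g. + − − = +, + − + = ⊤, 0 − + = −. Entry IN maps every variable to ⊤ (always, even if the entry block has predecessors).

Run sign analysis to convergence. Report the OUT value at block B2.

Answer: {a: ⊤, b: ⊤, c: ⊤, d: ⊤, e: 0, f: ⊤}

Derivation:
Converged values:
  B0:   IN=(all ⊤)   OUT=(all ⊤)
  B1:   IN=(all ⊤)   OUT=(all ⊤)
  B2:   IN=(all ⊤)   OUT={e:0; rest ⊤}
  B3:   IN={e:0; rest ⊤}   OUT={e:-; rest ⊤}
  B4:   IN={e:-; rest ⊤}   OUT={e:-; rest ⊤}
  B5:   IN={e:-; rest ⊤}   OUT={e:+; rest ⊤}
  B6:   IN={e:+; rest ⊤}   OUT={d:+, e:+; rest ⊤}
  B7:   IN={d:+, e:+; rest ⊤}   OUT={d:-, e:+; rest ⊤}
  B8:   IN={d:-, e:+; rest ⊤}   OUT={d:-; rest ⊤}
  B9:   IN={d:-; rest ⊤}   OUT={d:-; rest ⊤}

Merge at B2: IN[B2] = OUT[B1] = {a: ⊤, b: ⊤, c: ⊤, d: ⊤, e: ⊤, f: ⊤}
Applying B2's transfer function to that IN value gives OUT[B2] (row B2 above).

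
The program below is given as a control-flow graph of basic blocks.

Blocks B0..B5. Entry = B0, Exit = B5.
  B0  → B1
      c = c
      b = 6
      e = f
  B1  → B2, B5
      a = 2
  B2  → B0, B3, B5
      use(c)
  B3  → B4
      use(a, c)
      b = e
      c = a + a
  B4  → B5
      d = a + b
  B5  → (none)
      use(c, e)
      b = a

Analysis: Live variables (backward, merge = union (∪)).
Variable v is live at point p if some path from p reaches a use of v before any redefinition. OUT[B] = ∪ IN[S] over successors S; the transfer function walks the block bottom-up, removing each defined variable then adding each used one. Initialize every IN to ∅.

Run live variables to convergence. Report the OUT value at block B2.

Answer: {a, c, e, f}

Working:
Fixpoint table:
  B0: | IN={c, f} | OUT={c, e, f}
  B1: | IN={c, e, f} | OUT={a, c, e, f}
  B2: | IN={a, c, e, f} | OUT={a, c, e, f}
  B3: | IN={a, c, e} | OUT={a, b, c, e}
  B4: | IN={a, b, c, e} | OUT={a, c, e}
  B5: | IN={a, c, e} | OUT={}

Merge at B2: OUT[B2] = IN[B0] ⊔ IN[B3] ⊔ IN[B5] = {a, c, e, f}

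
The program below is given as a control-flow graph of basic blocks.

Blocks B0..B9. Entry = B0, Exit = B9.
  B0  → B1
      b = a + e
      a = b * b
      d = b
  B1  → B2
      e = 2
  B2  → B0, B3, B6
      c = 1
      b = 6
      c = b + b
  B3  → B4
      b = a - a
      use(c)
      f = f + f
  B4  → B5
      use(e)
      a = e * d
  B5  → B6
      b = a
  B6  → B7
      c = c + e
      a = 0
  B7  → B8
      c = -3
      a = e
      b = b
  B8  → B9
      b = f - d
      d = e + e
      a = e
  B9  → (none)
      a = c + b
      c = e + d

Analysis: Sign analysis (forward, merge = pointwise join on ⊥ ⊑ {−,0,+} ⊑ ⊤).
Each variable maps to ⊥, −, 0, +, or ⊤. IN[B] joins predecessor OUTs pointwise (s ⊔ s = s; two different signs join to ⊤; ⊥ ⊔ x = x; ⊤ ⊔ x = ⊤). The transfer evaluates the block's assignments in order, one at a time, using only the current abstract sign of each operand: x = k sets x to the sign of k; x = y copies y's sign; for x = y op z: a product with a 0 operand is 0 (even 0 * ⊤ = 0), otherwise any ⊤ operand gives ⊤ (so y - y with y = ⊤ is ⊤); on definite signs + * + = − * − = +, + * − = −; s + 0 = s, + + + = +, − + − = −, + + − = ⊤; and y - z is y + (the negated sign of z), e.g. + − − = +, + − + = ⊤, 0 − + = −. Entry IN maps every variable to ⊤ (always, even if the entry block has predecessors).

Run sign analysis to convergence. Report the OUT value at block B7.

Answer: {a: +, b: ⊤, c: -, d: ⊤, e: +, f: ⊤}

Derivation:
Fixpoint table:
  B0: | IN=(all ⊤) | OUT=(all ⊤)
  B1: | IN=(all ⊤) | OUT={e:+; rest ⊤}
  B2: | IN={e:+; rest ⊤} | OUT={b:+, c:+, e:+; rest ⊤}
  B3: | IN={b:+, c:+, e:+; rest ⊤} | OUT={c:+, e:+; rest ⊤}
  B4: | IN={c:+, e:+; rest ⊤} | OUT={c:+, e:+; rest ⊤}
  B5: | IN={c:+, e:+; rest ⊤} | OUT={c:+, e:+; rest ⊤}
  B6: | IN={c:+, e:+; rest ⊤} | OUT={a:0, c:+, e:+; rest ⊤}
  B7: | IN={a:0, c:+, e:+; rest ⊤} | OUT={a:+, c:-, e:+; rest ⊤}
  B8: | IN={a:+, c:-, e:+; rest ⊤} | OUT={a:+, c:-, d:+, e:+; rest ⊤}
  B9: | IN={a:+, c:-, d:+, e:+; rest ⊤} | OUT={c:+, d:+, e:+; rest ⊤}

Merge at B7: IN[B7] = OUT[B6] = {a: 0, b: ⊤, c: +, d: ⊤, e: +, f: ⊤}
Applying B7's transfer function to that IN value gives OUT[B7] (row B7 above).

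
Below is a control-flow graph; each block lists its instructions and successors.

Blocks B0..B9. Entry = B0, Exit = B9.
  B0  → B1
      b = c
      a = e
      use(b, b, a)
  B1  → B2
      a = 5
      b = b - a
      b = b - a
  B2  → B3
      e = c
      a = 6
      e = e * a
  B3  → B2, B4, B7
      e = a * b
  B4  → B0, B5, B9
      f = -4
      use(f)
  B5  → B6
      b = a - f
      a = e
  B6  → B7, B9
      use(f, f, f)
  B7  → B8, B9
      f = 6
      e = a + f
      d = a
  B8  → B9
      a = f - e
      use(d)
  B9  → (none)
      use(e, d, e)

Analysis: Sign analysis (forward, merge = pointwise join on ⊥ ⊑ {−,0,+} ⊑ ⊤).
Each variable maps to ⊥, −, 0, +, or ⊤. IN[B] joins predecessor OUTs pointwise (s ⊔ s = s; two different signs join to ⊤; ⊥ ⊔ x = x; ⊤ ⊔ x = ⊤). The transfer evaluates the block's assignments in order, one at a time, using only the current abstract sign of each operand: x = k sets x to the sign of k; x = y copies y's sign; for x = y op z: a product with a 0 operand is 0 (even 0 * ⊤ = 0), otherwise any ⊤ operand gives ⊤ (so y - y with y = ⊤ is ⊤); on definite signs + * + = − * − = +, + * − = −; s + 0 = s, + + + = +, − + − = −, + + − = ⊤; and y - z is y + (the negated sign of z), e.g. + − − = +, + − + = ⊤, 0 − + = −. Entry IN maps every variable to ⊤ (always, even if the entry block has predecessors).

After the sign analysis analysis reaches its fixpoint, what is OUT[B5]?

Converged values:
  B0:  IN=(all ⊤)  OUT=(all ⊤)
  B1:  IN=(all ⊤)  OUT={a:+; rest ⊤}
  B2:  IN={a:+; rest ⊤}  OUT={a:+; rest ⊤}
  B3:  IN={a:+; rest ⊤}  OUT={a:+; rest ⊤}
  B4:  IN={a:+; rest ⊤}  OUT={a:+, f:-; rest ⊤}
  B5:  IN={a:+, f:-; rest ⊤}  OUT={b:+, f:-; rest ⊤}
  B6:  IN={b:+, f:-; rest ⊤}  OUT={b:+, f:-; rest ⊤}
  B7:  IN=(all ⊤)  OUT={f:+; rest ⊤}
  B8:  IN={f:+; rest ⊤}  OUT={f:+; rest ⊤}
  B9:  IN=(all ⊤)  OUT=(all ⊤)

Merge at B5: IN[B5] = OUT[B4] = {a: +, b: ⊤, c: ⊤, d: ⊤, e: ⊤, f: -}
Applying B5's transfer function to that IN value gives OUT[B5] (row B5 above).

Answer: {a: ⊤, b: +, c: ⊤, d: ⊤, e: ⊤, f: -}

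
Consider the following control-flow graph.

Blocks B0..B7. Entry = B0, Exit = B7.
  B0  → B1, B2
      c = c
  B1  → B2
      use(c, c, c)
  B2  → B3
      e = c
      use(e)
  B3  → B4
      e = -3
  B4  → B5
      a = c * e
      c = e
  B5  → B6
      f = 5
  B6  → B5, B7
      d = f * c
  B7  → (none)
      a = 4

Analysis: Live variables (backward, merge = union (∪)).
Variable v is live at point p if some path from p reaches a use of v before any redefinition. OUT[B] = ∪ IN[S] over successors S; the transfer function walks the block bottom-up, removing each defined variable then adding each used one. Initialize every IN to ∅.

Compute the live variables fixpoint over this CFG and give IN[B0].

Answer: {c}

Working:
Per-block solution:
  B0: | IN={c} | OUT={c}
  B1: | IN={c} | OUT={c}
  B2: | IN={c} | OUT={c}
  B3: | IN={c} | OUT={c, e}
  B4: | IN={c, e} | OUT={c}
  B5: | IN={c} | OUT={c, f}
  B6: | IN={c, f} | OUT={c}
  B7: | IN={} | OUT={}

Merge at B0: OUT[B0] = IN[B1] ⊔ IN[B2] = {c}
Applying B0's transfer function to that OUT value gives IN[B0] (row B0 above).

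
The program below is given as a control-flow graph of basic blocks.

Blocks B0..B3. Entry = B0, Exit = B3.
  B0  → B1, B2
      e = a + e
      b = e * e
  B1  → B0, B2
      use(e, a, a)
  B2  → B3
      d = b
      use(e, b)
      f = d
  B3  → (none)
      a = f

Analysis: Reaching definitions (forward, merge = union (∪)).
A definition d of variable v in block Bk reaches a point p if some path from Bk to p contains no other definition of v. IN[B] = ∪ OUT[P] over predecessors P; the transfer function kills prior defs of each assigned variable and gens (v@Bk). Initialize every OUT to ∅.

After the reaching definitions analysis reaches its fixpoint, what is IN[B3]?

Converged values:
  B0:   IN={b@B0, e@B0}   OUT={b@B0, e@B0}
  B1:   IN={b@B0, e@B0}   OUT={b@B0, e@B0}
  B2:   IN={b@B0, e@B0}   OUT={b@B0, d@B2, e@B0, f@B2}
  B3:   IN={b@B0, d@B2, e@B0, f@B2}   OUT={a@B3, b@B0, d@B2, e@B0, f@B2}

Merge at B3: IN[B3] = OUT[B2] = {b@B0, d@B2, e@B0, f@B2}

Answer: {b@B0, d@B2, e@B0, f@B2}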